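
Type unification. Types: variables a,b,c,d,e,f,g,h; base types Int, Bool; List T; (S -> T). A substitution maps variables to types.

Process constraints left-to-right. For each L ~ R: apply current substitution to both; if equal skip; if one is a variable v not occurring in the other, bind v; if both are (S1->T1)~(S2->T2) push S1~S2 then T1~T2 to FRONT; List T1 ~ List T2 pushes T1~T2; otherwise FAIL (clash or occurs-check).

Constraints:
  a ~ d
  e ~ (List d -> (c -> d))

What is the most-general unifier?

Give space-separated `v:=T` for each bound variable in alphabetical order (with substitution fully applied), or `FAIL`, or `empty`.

Answer: a:=d e:=(List d -> (c -> d))

Derivation:
step 1: unify a ~ d  [subst: {-} | 1 pending]
  bind a := d
step 2: unify e ~ (List d -> (c -> d))  [subst: {a:=d} | 0 pending]
  bind e := (List d -> (c -> d))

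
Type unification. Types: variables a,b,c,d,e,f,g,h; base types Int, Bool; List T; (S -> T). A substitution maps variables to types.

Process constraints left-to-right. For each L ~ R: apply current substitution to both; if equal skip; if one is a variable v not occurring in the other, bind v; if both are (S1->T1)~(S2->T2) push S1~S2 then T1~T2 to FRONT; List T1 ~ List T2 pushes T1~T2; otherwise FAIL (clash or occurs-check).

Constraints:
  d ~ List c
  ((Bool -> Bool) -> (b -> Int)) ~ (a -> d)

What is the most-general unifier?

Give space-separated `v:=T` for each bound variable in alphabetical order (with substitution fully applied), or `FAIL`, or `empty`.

Answer: FAIL

Derivation:
step 1: unify d ~ List c  [subst: {-} | 1 pending]
  bind d := List c
step 2: unify ((Bool -> Bool) -> (b -> Int)) ~ (a -> List c)  [subst: {d:=List c} | 0 pending]
  -> decompose arrow: push (Bool -> Bool)~a, (b -> Int)~List c
step 3: unify (Bool -> Bool) ~ a  [subst: {d:=List c} | 1 pending]
  bind a := (Bool -> Bool)
step 4: unify (b -> Int) ~ List c  [subst: {d:=List c, a:=(Bool -> Bool)} | 0 pending]
  clash: (b -> Int) vs List c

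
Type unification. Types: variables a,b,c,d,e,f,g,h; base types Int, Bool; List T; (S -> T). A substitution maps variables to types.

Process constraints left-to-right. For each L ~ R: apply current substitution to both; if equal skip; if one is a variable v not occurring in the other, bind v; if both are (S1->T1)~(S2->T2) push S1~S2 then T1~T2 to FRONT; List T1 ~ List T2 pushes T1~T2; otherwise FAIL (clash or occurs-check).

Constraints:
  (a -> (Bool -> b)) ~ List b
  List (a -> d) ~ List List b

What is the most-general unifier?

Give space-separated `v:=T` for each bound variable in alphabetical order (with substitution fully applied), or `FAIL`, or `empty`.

step 1: unify (a -> (Bool -> b)) ~ List b  [subst: {-} | 1 pending]
  clash: (a -> (Bool -> b)) vs List b

Answer: FAIL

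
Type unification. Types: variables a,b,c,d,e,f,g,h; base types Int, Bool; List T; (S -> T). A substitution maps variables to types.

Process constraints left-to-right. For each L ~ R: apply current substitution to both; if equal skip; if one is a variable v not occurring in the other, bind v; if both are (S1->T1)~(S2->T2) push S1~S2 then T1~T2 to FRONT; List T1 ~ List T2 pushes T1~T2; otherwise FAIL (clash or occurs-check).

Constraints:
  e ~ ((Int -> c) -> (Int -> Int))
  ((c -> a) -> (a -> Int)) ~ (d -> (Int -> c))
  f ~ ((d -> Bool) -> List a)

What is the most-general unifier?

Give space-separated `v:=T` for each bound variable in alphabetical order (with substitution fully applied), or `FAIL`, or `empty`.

step 1: unify e ~ ((Int -> c) -> (Int -> Int))  [subst: {-} | 2 pending]
  bind e := ((Int -> c) -> (Int -> Int))
step 2: unify ((c -> a) -> (a -> Int)) ~ (d -> (Int -> c))  [subst: {e:=((Int -> c) -> (Int -> Int))} | 1 pending]
  -> decompose arrow: push (c -> a)~d, (a -> Int)~(Int -> c)
step 3: unify (c -> a) ~ d  [subst: {e:=((Int -> c) -> (Int -> Int))} | 2 pending]
  bind d := (c -> a)
step 4: unify (a -> Int) ~ (Int -> c)  [subst: {e:=((Int -> c) -> (Int -> Int)), d:=(c -> a)} | 1 pending]
  -> decompose arrow: push a~Int, Int~c
step 5: unify a ~ Int  [subst: {e:=((Int -> c) -> (Int -> Int)), d:=(c -> a)} | 2 pending]
  bind a := Int
step 6: unify Int ~ c  [subst: {e:=((Int -> c) -> (Int -> Int)), d:=(c -> a), a:=Int} | 1 pending]
  bind c := Int
step 7: unify f ~ (((Int -> Int) -> Bool) -> List Int)  [subst: {e:=((Int -> c) -> (Int -> Int)), d:=(c -> a), a:=Int, c:=Int} | 0 pending]
  bind f := (((Int -> Int) -> Bool) -> List Int)

Answer: a:=Int c:=Int d:=(Int -> Int) e:=((Int -> Int) -> (Int -> Int)) f:=(((Int -> Int) -> Bool) -> List Int)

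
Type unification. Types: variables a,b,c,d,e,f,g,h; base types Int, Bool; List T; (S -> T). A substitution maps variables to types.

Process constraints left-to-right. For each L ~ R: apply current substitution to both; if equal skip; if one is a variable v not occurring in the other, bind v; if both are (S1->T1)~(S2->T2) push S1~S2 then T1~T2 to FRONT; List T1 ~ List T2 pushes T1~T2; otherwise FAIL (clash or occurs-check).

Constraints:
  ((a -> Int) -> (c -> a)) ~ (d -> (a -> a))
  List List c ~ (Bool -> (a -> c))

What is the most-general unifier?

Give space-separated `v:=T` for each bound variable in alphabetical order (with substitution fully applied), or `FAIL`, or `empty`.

step 1: unify ((a -> Int) -> (c -> a)) ~ (d -> (a -> a))  [subst: {-} | 1 pending]
  -> decompose arrow: push (a -> Int)~d, (c -> a)~(a -> a)
step 2: unify (a -> Int) ~ d  [subst: {-} | 2 pending]
  bind d := (a -> Int)
step 3: unify (c -> a) ~ (a -> a)  [subst: {d:=(a -> Int)} | 1 pending]
  -> decompose arrow: push c~a, a~a
step 4: unify c ~ a  [subst: {d:=(a -> Int)} | 2 pending]
  bind c := a
step 5: unify a ~ a  [subst: {d:=(a -> Int), c:=a} | 1 pending]
  -> identical, skip
step 6: unify List List a ~ (Bool -> (a -> a))  [subst: {d:=(a -> Int), c:=a} | 0 pending]
  clash: List List a vs (Bool -> (a -> a))

Answer: FAIL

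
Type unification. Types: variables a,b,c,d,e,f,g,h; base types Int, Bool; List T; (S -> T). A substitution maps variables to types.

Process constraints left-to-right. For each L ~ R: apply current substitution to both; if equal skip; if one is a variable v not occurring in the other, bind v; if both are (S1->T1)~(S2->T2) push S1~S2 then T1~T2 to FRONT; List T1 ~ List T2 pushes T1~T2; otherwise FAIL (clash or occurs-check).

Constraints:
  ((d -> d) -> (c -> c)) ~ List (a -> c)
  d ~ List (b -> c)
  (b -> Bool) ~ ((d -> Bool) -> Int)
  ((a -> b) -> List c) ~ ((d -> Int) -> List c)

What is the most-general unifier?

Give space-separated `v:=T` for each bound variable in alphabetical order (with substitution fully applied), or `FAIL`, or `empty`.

step 1: unify ((d -> d) -> (c -> c)) ~ List (a -> c)  [subst: {-} | 3 pending]
  clash: ((d -> d) -> (c -> c)) vs List (a -> c)

Answer: FAIL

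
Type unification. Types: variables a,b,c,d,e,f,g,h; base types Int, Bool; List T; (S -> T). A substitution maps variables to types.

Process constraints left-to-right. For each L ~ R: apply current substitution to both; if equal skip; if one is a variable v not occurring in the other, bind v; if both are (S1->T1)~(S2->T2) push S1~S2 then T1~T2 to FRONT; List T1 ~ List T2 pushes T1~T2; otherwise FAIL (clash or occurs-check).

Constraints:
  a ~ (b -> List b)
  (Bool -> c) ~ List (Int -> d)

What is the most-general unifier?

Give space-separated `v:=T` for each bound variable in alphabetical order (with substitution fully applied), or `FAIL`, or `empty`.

Answer: FAIL

Derivation:
step 1: unify a ~ (b -> List b)  [subst: {-} | 1 pending]
  bind a := (b -> List b)
step 2: unify (Bool -> c) ~ List (Int -> d)  [subst: {a:=(b -> List b)} | 0 pending]
  clash: (Bool -> c) vs List (Int -> d)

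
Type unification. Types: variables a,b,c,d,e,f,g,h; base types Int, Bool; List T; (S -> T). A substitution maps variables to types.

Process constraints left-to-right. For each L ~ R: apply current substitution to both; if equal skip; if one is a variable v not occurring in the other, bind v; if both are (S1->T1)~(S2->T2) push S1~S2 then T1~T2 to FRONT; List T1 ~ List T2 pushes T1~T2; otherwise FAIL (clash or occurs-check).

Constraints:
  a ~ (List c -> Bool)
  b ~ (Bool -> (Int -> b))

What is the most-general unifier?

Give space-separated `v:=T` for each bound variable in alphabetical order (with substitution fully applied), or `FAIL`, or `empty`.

step 1: unify a ~ (List c -> Bool)  [subst: {-} | 1 pending]
  bind a := (List c -> Bool)
step 2: unify b ~ (Bool -> (Int -> b))  [subst: {a:=(List c -> Bool)} | 0 pending]
  occurs-check fail: b in (Bool -> (Int -> b))

Answer: FAIL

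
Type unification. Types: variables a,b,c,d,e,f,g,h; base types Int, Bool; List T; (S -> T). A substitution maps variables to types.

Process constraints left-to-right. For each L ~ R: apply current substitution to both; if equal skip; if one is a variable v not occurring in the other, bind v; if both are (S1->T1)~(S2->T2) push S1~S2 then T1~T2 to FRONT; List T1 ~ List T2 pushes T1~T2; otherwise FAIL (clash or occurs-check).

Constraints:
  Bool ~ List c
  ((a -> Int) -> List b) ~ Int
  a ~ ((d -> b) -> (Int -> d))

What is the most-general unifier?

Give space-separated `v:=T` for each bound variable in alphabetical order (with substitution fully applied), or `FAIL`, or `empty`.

Answer: FAIL

Derivation:
step 1: unify Bool ~ List c  [subst: {-} | 2 pending]
  clash: Bool vs List c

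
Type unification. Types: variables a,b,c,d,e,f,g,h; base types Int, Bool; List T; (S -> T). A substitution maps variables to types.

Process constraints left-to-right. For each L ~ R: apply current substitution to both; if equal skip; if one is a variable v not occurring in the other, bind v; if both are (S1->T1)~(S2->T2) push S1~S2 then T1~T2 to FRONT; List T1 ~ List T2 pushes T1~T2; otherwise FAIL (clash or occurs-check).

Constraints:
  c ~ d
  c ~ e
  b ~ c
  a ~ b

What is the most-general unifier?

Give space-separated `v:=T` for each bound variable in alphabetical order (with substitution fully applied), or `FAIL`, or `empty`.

Answer: a:=e b:=e c:=e d:=e

Derivation:
step 1: unify c ~ d  [subst: {-} | 3 pending]
  bind c := d
step 2: unify d ~ e  [subst: {c:=d} | 2 pending]
  bind d := e
step 3: unify b ~ e  [subst: {c:=d, d:=e} | 1 pending]
  bind b := e
step 4: unify a ~ e  [subst: {c:=d, d:=e, b:=e} | 0 pending]
  bind a := e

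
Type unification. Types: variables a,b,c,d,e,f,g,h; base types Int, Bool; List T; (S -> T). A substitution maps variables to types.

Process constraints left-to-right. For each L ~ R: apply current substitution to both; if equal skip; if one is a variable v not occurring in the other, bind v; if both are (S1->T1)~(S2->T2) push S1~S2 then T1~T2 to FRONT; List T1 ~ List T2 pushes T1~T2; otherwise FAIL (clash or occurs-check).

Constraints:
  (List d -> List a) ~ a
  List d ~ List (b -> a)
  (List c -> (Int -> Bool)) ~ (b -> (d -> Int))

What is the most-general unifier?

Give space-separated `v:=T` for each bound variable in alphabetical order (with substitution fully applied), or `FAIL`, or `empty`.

step 1: unify (List d -> List a) ~ a  [subst: {-} | 2 pending]
  occurs-check fail

Answer: FAIL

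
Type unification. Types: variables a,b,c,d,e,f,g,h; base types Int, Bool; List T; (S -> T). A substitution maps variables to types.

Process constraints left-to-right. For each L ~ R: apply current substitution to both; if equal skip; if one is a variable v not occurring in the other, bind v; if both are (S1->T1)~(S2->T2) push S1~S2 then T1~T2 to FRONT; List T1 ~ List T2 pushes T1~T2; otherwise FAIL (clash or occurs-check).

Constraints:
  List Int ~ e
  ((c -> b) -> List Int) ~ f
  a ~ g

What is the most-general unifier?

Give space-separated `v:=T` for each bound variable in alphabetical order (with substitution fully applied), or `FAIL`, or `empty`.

Answer: a:=g e:=List Int f:=((c -> b) -> List Int)

Derivation:
step 1: unify List Int ~ e  [subst: {-} | 2 pending]
  bind e := List Int
step 2: unify ((c -> b) -> List Int) ~ f  [subst: {e:=List Int} | 1 pending]
  bind f := ((c -> b) -> List Int)
step 3: unify a ~ g  [subst: {e:=List Int, f:=((c -> b) -> List Int)} | 0 pending]
  bind a := g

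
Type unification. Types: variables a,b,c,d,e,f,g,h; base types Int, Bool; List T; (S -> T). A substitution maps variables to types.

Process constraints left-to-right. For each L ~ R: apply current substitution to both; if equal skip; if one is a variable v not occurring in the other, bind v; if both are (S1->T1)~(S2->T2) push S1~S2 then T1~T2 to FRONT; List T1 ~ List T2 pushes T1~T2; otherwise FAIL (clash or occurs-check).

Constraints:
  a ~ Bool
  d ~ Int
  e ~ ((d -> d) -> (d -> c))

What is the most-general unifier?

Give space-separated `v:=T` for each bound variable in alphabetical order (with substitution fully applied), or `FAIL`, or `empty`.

step 1: unify a ~ Bool  [subst: {-} | 2 pending]
  bind a := Bool
step 2: unify d ~ Int  [subst: {a:=Bool} | 1 pending]
  bind d := Int
step 3: unify e ~ ((Int -> Int) -> (Int -> c))  [subst: {a:=Bool, d:=Int} | 0 pending]
  bind e := ((Int -> Int) -> (Int -> c))

Answer: a:=Bool d:=Int e:=((Int -> Int) -> (Int -> c))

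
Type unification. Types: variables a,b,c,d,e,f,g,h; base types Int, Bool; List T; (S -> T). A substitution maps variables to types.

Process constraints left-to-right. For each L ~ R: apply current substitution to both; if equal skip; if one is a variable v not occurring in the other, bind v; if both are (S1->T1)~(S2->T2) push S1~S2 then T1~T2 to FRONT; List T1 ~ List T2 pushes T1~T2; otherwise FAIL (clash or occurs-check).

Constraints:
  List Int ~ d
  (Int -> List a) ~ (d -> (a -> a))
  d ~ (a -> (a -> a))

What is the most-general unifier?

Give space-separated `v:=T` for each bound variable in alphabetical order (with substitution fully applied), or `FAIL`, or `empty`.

Answer: FAIL

Derivation:
step 1: unify List Int ~ d  [subst: {-} | 2 pending]
  bind d := List Int
step 2: unify (Int -> List a) ~ (List Int -> (a -> a))  [subst: {d:=List Int} | 1 pending]
  -> decompose arrow: push Int~List Int, List a~(a -> a)
step 3: unify Int ~ List Int  [subst: {d:=List Int} | 2 pending]
  clash: Int vs List Int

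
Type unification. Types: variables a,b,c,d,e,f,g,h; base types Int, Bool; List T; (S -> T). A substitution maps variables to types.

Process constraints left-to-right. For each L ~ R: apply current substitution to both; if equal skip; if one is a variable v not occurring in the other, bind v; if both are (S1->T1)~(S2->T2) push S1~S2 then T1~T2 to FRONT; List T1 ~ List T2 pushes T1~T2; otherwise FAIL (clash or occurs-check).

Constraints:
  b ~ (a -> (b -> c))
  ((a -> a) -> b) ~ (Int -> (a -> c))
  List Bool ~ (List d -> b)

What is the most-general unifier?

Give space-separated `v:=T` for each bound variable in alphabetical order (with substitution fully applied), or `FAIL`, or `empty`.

step 1: unify b ~ (a -> (b -> c))  [subst: {-} | 2 pending]
  occurs-check fail: b in (a -> (b -> c))

Answer: FAIL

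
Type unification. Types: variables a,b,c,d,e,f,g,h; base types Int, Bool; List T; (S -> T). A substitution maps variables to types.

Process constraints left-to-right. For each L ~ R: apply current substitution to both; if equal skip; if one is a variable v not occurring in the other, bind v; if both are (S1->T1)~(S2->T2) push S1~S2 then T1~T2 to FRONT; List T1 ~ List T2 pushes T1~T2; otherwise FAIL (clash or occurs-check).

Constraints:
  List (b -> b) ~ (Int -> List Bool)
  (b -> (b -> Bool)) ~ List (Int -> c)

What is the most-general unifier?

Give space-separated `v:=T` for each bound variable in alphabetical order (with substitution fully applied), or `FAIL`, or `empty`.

step 1: unify List (b -> b) ~ (Int -> List Bool)  [subst: {-} | 1 pending]
  clash: List (b -> b) vs (Int -> List Bool)

Answer: FAIL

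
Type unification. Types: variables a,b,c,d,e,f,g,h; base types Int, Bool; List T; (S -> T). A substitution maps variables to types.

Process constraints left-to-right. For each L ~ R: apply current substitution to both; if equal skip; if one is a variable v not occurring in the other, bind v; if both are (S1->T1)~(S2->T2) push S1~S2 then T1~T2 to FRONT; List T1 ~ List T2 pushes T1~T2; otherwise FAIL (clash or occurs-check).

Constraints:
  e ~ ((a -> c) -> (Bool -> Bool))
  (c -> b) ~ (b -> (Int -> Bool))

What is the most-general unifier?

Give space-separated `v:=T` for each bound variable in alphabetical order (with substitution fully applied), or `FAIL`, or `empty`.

Answer: b:=(Int -> Bool) c:=(Int -> Bool) e:=((a -> (Int -> Bool)) -> (Bool -> Bool))

Derivation:
step 1: unify e ~ ((a -> c) -> (Bool -> Bool))  [subst: {-} | 1 pending]
  bind e := ((a -> c) -> (Bool -> Bool))
step 2: unify (c -> b) ~ (b -> (Int -> Bool))  [subst: {e:=((a -> c) -> (Bool -> Bool))} | 0 pending]
  -> decompose arrow: push c~b, b~(Int -> Bool)
step 3: unify c ~ b  [subst: {e:=((a -> c) -> (Bool -> Bool))} | 1 pending]
  bind c := b
step 4: unify b ~ (Int -> Bool)  [subst: {e:=((a -> c) -> (Bool -> Bool)), c:=b} | 0 pending]
  bind b := (Int -> Bool)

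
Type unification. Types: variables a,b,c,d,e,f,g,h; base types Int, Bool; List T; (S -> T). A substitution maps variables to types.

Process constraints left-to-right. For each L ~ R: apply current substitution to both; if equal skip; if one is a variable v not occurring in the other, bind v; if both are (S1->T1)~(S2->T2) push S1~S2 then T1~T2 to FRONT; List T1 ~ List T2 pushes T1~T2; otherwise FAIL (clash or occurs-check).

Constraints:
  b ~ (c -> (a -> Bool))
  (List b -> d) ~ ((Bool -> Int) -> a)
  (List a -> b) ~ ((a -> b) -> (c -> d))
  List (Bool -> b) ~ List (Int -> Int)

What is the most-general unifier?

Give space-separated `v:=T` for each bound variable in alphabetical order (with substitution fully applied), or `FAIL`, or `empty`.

Answer: FAIL

Derivation:
step 1: unify b ~ (c -> (a -> Bool))  [subst: {-} | 3 pending]
  bind b := (c -> (a -> Bool))
step 2: unify (List (c -> (a -> Bool)) -> d) ~ ((Bool -> Int) -> a)  [subst: {b:=(c -> (a -> Bool))} | 2 pending]
  -> decompose arrow: push List (c -> (a -> Bool))~(Bool -> Int), d~a
step 3: unify List (c -> (a -> Bool)) ~ (Bool -> Int)  [subst: {b:=(c -> (a -> Bool))} | 3 pending]
  clash: List (c -> (a -> Bool)) vs (Bool -> Int)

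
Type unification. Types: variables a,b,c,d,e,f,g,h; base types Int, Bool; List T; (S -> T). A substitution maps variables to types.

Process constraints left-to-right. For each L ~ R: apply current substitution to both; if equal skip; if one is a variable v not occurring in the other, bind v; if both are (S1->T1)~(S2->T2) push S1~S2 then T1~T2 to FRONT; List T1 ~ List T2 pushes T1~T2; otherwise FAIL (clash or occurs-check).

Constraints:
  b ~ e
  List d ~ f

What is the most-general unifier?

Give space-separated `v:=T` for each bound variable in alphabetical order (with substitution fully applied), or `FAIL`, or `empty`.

step 1: unify b ~ e  [subst: {-} | 1 pending]
  bind b := e
step 2: unify List d ~ f  [subst: {b:=e} | 0 pending]
  bind f := List d

Answer: b:=e f:=List d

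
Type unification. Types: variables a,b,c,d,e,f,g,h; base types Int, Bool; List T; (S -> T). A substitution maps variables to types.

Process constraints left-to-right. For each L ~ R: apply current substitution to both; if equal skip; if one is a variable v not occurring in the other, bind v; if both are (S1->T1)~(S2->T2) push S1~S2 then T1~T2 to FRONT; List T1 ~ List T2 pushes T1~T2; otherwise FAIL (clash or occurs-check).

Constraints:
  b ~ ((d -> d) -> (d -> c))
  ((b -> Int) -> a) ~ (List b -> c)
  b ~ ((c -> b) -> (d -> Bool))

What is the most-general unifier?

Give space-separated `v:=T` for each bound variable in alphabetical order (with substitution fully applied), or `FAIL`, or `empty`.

step 1: unify b ~ ((d -> d) -> (d -> c))  [subst: {-} | 2 pending]
  bind b := ((d -> d) -> (d -> c))
step 2: unify ((((d -> d) -> (d -> c)) -> Int) -> a) ~ (List ((d -> d) -> (d -> c)) -> c)  [subst: {b:=((d -> d) -> (d -> c))} | 1 pending]
  -> decompose arrow: push (((d -> d) -> (d -> c)) -> Int)~List ((d -> d) -> (d -> c)), a~c
step 3: unify (((d -> d) -> (d -> c)) -> Int) ~ List ((d -> d) -> (d -> c))  [subst: {b:=((d -> d) -> (d -> c))} | 2 pending]
  clash: (((d -> d) -> (d -> c)) -> Int) vs List ((d -> d) -> (d -> c))

Answer: FAIL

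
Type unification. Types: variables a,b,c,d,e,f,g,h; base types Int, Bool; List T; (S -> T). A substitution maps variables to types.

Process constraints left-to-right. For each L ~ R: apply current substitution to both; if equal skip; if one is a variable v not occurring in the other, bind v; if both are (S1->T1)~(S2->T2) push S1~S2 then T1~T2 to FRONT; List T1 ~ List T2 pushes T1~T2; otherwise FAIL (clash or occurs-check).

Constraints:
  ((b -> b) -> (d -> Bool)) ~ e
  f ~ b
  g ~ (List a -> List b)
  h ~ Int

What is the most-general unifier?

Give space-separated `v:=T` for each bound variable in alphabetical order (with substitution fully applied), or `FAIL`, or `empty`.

step 1: unify ((b -> b) -> (d -> Bool)) ~ e  [subst: {-} | 3 pending]
  bind e := ((b -> b) -> (d -> Bool))
step 2: unify f ~ b  [subst: {e:=((b -> b) -> (d -> Bool))} | 2 pending]
  bind f := b
step 3: unify g ~ (List a -> List b)  [subst: {e:=((b -> b) -> (d -> Bool)), f:=b} | 1 pending]
  bind g := (List a -> List b)
step 4: unify h ~ Int  [subst: {e:=((b -> b) -> (d -> Bool)), f:=b, g:=(List a -> List b)} | 0 pending]
  bind h := Int

Answer: e:=((b -> b) -> (d -> Bool)) f:=b g:=(List a -> List b) h:=Int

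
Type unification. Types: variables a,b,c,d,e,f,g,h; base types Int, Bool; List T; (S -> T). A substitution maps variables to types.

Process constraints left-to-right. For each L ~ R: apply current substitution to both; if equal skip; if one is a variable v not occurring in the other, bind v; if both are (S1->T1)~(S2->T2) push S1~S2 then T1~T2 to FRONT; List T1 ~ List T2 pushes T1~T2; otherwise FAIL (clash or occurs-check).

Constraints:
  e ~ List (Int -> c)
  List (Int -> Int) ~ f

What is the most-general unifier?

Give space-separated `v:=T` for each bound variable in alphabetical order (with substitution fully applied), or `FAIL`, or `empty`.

Answer: e:=List (Int -> c) f:=List (Int -> Int)

Derivation:
step 1: unify e ~ List (Int -> c)  [subst: {-} | 1 pending]
  bind e := List (Int -> c)
step 2: unify List (Int -> Int) ~ f  [subst: {e:=List (Int -> c)} | 0 pending]
  bind f := List (Int -> Int)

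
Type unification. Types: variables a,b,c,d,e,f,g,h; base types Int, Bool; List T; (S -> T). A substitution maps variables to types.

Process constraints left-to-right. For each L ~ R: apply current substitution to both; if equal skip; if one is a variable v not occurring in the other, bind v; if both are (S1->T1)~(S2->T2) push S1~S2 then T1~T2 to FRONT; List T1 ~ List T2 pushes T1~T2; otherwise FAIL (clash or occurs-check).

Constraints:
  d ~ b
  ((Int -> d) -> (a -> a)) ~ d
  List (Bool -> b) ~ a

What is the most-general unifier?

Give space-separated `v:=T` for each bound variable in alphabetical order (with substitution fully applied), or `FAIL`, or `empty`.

step 1: unify d ~ b  [subst: {-} | 2 pending]
  bind d := b
step 2: unify ((Int -> b) -> (a -> a)) ~ b  [subst: {d:=b} | 1 pending]
  occurs-check fail

Answer: FAIL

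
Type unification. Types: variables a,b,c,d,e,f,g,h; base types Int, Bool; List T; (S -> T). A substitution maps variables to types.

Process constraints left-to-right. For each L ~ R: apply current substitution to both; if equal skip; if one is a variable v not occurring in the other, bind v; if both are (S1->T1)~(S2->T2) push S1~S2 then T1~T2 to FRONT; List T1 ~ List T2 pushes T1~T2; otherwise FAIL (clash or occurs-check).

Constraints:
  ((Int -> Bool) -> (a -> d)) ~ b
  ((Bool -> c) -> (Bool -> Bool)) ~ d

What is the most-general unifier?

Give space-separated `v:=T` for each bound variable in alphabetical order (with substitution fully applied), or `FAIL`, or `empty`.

step 1: unify ((Int -> Bool) -> (a -> d)) ~ b  [subst: {-} | 1 pending]
  bind b := ((Int -> Bool) -> (a -> d))
step 2: unify ((Bool -> c) -> (Bool -> Bool)) ~ d  [subst: {b:=((Int -> Bool) -> (a -> d))} | 0 pending]
  bind d := ((Bool -> c) -> (Bool -> Bool))

Answer: b:=((Int -> Bool) -> (a -> ((Bool -> c) -> (Bool -> Bool)))) d:=((Bool -> c) -> (Bool -> Bool))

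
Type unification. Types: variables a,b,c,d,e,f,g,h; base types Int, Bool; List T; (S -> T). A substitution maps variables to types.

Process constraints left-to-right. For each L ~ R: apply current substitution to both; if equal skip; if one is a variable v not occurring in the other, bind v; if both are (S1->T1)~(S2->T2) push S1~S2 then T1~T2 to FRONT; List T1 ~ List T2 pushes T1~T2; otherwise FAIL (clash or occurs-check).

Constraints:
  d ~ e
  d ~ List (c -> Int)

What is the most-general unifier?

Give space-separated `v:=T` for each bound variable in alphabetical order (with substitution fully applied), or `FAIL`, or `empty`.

Answer: d:=List (c -> Int) e:=List (c -> Int)

Derivation:
step 1: unify d ~ e  [subst: {-} | 1 pending]
  bind d := e
step 2: unify e ~ List (c -> Int)  [subst: {d:=e} | 0 pending]
  bind e := List (c -> Int)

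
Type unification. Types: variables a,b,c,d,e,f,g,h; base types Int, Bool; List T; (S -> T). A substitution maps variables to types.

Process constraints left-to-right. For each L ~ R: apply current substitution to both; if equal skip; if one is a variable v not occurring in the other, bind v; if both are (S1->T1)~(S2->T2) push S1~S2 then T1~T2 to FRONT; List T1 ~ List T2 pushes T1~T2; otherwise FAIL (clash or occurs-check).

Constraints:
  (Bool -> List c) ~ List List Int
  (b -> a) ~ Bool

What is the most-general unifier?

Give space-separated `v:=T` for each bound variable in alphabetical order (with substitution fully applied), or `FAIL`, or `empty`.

Answer: FAIL

Derivation:
step 1: unify (Bool -> List c) ~ List List Int  [subst: {-} | 1 pending]
  clash: (Bool -> List c) vs List List Int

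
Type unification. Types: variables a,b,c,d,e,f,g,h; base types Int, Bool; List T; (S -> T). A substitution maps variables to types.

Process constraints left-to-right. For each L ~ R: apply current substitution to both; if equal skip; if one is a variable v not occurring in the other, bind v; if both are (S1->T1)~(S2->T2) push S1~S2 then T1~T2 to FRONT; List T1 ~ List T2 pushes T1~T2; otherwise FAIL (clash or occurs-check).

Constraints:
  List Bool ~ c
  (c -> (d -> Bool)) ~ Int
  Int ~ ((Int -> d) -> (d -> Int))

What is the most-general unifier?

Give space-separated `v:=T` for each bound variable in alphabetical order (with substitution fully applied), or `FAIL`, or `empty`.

Answer: FAIL

Derivation:
step 1: unify List Bool ~ c  [subst: {-} | 2 pending]
  bind c := List Bool
step 2: unify (List Bool -> (d -> Bool)) ~ Int  [subst: {c:=List Bool} | 1 pending]
  clash: (List Bool -> (d -> Bool)) vs Int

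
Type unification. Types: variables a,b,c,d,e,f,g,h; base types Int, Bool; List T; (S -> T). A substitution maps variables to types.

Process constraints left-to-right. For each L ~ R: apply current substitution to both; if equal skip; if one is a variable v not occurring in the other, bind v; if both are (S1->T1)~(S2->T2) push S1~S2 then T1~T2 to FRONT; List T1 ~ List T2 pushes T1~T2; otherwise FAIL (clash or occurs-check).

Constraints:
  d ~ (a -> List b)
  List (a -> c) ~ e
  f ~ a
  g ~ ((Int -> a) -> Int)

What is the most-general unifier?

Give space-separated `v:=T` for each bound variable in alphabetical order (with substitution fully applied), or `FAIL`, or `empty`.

step 1: unify d ~ (a -> List b)  [subst: {-} | 3 pending]
  bind d := (a -> List b)
step 2: unify List (a -> c) ~ e  [subst: {d:=(a -> List b)} | 2 pending]
  bind e := List (a -> c)
step 3: unify f ~ a  [subst: {d:=(a -> List b), e:=List (a -> c)} | 1 pending]
  bind f := a
step 4: unify g ~ ((Int -> a) -> Int)  [subst: {d:=(a -> List b), e:=List (a -> c), f:=a} | 0 pending]
  bind g := ((Int -> a) -> Int)

Answer: d:=(a -> List b) e:=List (a -> c) f:=a g:=((Int -> a) -> Int)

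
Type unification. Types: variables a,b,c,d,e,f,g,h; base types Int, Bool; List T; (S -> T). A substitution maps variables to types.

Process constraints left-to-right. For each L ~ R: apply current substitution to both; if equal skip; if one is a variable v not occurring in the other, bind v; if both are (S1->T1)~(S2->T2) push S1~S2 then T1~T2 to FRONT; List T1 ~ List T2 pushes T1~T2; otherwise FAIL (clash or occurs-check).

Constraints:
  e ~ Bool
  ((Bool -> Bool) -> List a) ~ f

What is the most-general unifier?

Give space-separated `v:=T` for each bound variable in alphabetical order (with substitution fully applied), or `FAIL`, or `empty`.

Answer: e:=Bool f:=((Bool -> Bool) -> List a)

Derivation:
step 1: unify e ~ Bool  [subst: {-} | 1 pending]
  bind e := Bool
step 2: unify ((Bool -> Bool) -> List a) ~ f  [subst: {e:=Bool} | 0 pending]
  bind f := ((Bool -> Bool) -> List a)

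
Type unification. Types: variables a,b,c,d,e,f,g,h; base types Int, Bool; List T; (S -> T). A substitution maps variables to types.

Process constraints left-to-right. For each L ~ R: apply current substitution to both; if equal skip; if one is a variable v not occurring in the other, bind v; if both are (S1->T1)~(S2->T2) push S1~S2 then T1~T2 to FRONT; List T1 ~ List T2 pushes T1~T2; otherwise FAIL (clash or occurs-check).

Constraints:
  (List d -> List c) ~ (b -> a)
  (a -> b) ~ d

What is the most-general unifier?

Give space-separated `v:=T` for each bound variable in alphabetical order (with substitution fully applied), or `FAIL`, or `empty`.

step 1: unify (List d -> List c) ~ (b -> a)  [subst: {-} | 1 pending]
  -> decompose arrow: push List d~b, List c~a
step 2: unify List d ~ b  [subst: {-} | 2 pending]
  bind b := List d
step 3: unify List c ~ a  [subst: {b:=List d} | 1 pending]
  bind a := List c
step 4: unify (List c -> List d) ~ d  [subst: {b:=List d, a:=List c} | 0 pending]
  occurs-check fail

Answer: FAIL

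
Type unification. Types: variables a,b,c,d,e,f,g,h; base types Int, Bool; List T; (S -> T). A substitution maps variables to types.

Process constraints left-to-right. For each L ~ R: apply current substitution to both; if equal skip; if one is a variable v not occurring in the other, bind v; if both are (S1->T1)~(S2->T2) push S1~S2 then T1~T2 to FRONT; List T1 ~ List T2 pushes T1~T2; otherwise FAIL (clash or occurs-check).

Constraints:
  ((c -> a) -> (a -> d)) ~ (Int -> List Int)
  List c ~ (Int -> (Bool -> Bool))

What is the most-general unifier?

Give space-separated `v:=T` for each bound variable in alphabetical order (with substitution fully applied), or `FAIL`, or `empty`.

Answer: FAIL

Derivation:
step 1: unify ((c -> a) -> (a -> d)) ~ (Int -> List Int)  [subst: {-} | 1 pending]
  -> decompose arrow: push (c -> a)~Int, (a -> d)~List Int
step 2: unify (c -> a) ~ Int  [subst: {-} | 2 pending]
  clash: (c -> a) vs Int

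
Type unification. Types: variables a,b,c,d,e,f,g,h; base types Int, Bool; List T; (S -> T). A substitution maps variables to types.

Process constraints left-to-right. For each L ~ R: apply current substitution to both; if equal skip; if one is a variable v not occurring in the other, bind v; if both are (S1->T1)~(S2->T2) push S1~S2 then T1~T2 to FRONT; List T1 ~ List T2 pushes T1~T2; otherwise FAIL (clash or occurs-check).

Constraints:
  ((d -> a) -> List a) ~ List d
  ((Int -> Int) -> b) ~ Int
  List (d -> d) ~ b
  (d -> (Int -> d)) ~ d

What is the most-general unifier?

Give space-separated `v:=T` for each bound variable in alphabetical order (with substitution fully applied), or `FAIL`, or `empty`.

Answer: FAIL

Derivation:
step 1: unify ((d -> a) -> List a) ~ List d  [subst: {-} | 3 pending]
  clash: ((d -> a) -> List a) vs List d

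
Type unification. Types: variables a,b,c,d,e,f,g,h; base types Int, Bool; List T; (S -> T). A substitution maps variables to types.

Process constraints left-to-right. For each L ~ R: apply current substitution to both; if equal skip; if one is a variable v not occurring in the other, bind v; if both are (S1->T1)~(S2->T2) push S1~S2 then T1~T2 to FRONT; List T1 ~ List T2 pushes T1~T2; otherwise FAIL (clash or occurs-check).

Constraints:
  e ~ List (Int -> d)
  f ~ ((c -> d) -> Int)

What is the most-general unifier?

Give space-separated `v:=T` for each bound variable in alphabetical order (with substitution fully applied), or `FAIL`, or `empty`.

Answer: e:=List (Int -> d) f:=((c -> d) -> Int)

Derivation:
step 1: unify e ~ List (Int -> d)  [subst: {-} | 1 pending]
  bind e := List (Int -> d)
step 2: unify f ~ ((c -> d) -> Int)  [subst: {e:=List (Int -> d)} | 0 pending]
  bind f := ((c -> d) -> Int)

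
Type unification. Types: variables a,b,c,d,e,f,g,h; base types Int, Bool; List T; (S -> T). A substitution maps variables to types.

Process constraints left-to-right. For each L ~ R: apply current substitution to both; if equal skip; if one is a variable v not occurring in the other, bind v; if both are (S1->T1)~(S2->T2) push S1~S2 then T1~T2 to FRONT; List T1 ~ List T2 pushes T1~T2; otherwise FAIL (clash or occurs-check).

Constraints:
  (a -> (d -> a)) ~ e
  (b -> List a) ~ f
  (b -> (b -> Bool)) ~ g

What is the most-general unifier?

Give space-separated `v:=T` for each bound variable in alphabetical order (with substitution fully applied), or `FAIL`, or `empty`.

step 1: unify (a -> (d -> a)) ~ e  [subst: {-} | 2 pending]
  bind e := (a -> (d -> a))
step 2: unify (b -> List a) ~ f  [subst: {e:=(a -> (d -> a))} | 1 pending]
  bind f := (b -> List a)
step 3: unify (b -> (b -> Bool)) ~ g  [subst: {e:=(a -> (d -> a)), f:=(b -> List a)} | 0 pending]
  bind g := (b -> (b -> Bool))

Answer: e:=(a -> (d -> a)) f:=(b -> List a) g:=(b -> (b -> Bool))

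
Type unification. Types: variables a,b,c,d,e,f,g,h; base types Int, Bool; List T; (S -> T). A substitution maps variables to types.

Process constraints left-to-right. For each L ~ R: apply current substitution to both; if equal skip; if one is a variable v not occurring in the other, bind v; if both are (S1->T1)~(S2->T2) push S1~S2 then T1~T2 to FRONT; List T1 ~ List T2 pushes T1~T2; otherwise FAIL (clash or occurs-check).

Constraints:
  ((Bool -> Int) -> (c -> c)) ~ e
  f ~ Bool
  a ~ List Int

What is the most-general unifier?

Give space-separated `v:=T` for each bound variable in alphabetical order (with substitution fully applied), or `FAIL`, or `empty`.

Answer: a:=List Int e:=((Bool -> Int) -> (c -> c)) f:=Bool

Derivation:
step 1: unify ((Bool -> Int) -> (c -> c)) ~ e  [subst: {-} | 2 pending]
  bind e := ((Bool -> Int) -> (c -> c))
step 2: unify f ~ Bool  [subst: {e:=((Bool -> Int) -> (c -> c))} | 1 pending]
  bind f := Bool
step 3: unify a ~ List Int  [subst: {e:=((Bool -> Int) -> (c -> c)), f:=Bool} | 0 pending]
  bind a := List Int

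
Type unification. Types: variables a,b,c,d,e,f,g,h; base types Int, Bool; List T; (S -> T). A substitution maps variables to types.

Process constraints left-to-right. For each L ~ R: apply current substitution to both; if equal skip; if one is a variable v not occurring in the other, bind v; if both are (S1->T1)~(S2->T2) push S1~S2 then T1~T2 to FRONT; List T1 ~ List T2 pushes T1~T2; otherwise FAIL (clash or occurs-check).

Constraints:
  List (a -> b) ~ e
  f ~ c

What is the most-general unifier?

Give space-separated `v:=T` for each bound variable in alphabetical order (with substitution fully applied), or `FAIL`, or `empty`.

Answer: e:=List (a -> b) f:=c

Derivation:
step 1: unify List (a -> b) ~ e  [subst: {-} | 1 pending]
  bind e := List (a -> b)
step 2: unify f ~ c  [subst: {e:=List (a -> b)} | 0 pending]
  bind f := c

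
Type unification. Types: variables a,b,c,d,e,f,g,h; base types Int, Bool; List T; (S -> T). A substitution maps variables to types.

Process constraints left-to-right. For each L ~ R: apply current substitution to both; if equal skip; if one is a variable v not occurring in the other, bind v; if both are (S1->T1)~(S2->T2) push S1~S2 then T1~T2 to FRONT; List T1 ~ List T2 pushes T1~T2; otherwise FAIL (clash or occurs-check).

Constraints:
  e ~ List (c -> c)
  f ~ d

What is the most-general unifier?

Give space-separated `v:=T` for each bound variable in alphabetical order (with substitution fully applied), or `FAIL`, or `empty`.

step 1: unify e ~ List (c -> c)  [subst: {-} | 1 pending]
  bind e := List (c -> c)
step 2: unify f ~ d  [subst: {e:=List (c -> c)} | 0 pending]
  bind f := d

Answer: e:=List (c -> c) f:=d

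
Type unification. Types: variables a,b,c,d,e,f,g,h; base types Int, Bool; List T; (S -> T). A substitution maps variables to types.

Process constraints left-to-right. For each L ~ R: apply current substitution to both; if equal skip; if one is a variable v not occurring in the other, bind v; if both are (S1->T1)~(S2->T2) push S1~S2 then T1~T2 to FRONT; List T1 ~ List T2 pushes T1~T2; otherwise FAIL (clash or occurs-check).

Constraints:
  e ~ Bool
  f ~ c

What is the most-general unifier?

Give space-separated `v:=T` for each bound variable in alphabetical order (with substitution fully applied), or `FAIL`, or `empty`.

Answer: e:=Bool f:=c

Derivation:
step 1: unify e ~ Bool  [subst: {-} | 1 pending]
  bind e := Bool
step 2: unify f ~ c  [subst: {e:=Bool} | 0 pending]
  bind f := c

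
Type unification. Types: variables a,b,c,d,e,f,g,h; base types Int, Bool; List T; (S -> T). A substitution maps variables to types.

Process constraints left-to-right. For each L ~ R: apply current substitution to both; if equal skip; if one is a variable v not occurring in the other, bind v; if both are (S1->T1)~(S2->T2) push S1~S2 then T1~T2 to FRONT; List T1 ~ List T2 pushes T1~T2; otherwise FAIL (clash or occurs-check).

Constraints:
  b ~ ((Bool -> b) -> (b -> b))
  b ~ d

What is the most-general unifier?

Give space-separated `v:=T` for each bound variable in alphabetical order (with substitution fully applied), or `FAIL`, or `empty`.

Answer: FAIL

Derivation:
step 1: unify b ~ ((Bool -> b) -> (b -> b))  [subst: {-} | 1 pending]
  occurs-check fail: b in ((Bool -> b) -> (b -> b))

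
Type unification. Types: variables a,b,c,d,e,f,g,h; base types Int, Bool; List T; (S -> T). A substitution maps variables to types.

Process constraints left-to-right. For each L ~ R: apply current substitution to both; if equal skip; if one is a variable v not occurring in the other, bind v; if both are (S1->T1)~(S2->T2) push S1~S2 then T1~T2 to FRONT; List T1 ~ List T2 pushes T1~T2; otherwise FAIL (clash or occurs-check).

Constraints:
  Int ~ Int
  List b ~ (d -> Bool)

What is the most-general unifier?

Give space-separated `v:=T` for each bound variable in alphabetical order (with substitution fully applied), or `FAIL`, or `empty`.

Answer: FAIL

Derivation:
step 1: unify Int ~ Int  [subst: {-} | 1 pending]
  -> identical, skip
step 2: unify List b ~ (d -> Bool)  [subst: {-} | 0 pending]
  clash: List b vs (d -> Bool)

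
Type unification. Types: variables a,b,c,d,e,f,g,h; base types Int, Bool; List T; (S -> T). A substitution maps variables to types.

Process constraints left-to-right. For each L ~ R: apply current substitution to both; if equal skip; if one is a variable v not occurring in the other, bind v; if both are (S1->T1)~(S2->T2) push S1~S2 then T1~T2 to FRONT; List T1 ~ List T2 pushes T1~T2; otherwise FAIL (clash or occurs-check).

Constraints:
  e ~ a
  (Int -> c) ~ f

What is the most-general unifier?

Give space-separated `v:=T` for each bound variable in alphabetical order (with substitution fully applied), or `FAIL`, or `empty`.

Answer: e:=a f:=(Int -> c)

Derivation:
step 1: unify e ~ a  [subst: {-} | 1 pending]
  bind e := a
step 2: unify (Int -> c) ~ f  [subst: {e:=a} | 0 pending]
  bind f := (Int -> c)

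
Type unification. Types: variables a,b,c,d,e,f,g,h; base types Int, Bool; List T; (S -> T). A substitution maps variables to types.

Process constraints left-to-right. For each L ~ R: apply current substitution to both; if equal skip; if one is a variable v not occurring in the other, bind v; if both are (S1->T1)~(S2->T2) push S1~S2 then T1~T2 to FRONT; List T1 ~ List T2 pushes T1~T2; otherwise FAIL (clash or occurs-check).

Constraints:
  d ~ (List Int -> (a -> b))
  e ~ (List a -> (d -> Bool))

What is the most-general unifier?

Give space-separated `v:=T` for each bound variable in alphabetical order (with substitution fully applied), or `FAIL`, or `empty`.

step 1: unify d ~ (List Int -> (a -> b))  [subst: {-} | 1 pending]
  bind d := (List Int -> (a -> b))
step 2: unify e ~ (List a -> ((List Int -> (a -> b)) -> Bool))  [subst: {d:=(List Int -> (a -> b))} | 0 pending]
  bind e := (List a -> ((List Int -> (a -> b)) -> Bool))

Answer: d:=(List Int -> (a -> b)) e:=(List a -> ((List Int -> (a -> b)) -> Bool))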